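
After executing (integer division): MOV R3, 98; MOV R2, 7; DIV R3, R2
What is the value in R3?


Register state trace:
  MOV R3, 98  → R3 = 98
  MOV R2, 7  → R2 = 7
  DIV R3, R2  → R3 = 98 // 7 = 14
Final: R3 = 14

14


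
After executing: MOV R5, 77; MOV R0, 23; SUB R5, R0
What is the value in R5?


Register state trace:
  MOV R5, 77  → R5 = 77
  MOV R0, 23  → R0 = 23
  SUB R5, R0  → R5 = 77 - 23 = 54
Final: R5 = 54

54


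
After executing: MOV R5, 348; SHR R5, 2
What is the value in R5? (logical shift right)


Register state trace:
  MOV R5, 348  → R5 = 348
  SHR R5, 2  → R5 = 348 >> 2 = 348 // 2^2 = 87
Final: R5 = 87

87


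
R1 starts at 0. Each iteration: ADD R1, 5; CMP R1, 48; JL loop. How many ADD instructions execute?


Loop trace (R1 starts at 0, target 48, step 5):
  ADD #1: R1 = 0 + 5 = 5  → 5 < 48, loop
  ADD #2: R1 = 5 + 5 = 10  → 10 < 48, loop
  ADD #3: R1 = 10 + 5 = 15  → 15 < 48, loop
  ADD #4: R1 = 15 + 5 = 20  → 20 < 48, loop
  ADD #5: R1 = 20 + 5 = 25  → 25 < 48, loop
  ADD #6: R1 = 25 + 5 = 30  → 30 < 48, loop
  ADD #7: R1 = 30 + 5 = 35  → 35 < 48, loop
  ADD #8: R1 = 35 + 5 = 40  → 40 < 48, loop
  ADD #9: R1 = 40 + 5 = 45  → 45 < 48, loop
  ADD #10: R1 = 45 + 5 = 50  → 50 >= 48, exit
Total ADD instructions: 10

10


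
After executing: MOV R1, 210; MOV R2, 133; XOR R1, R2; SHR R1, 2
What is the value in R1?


Register state trace:
  MOV R1, 210  → R1 = 210 (0b11010010)
  MOV R2, 133  → R2 = 133 (0b10000101)
  XOR R1, R2  → R1 = 210 XOR 133 = 87 (0b01010111)
  SHR R1, 2  → R1 = 87 >> 2 = 21
Final: R1 = 21

21


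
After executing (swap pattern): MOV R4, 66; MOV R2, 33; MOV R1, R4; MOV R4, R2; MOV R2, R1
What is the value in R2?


Register state trace (swap pattern):
  MOV R4, 66  → R4 = 66
  MOV R2, 33  → R2 = 33
  MOV R1, R4  → R1 = 66  (save R4)
  MOV R4, R2  → R4 = 33  (R4 gets R2's value)
  MOV R2, R1  → R2 = 66  (R2 gets saved value)
Final: R2 = 66

66


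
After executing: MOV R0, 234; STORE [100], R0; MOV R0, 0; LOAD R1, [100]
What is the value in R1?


Register and memory trace:
  MOV R0, 234  → R0 = 234
  STORE [100], R0  → mem[100] = 234
  MOV R0, 0  → R0 = 0
  LOAD R1, [100]  → R1 = mem[100] = 234
Final: R1 = 234

234


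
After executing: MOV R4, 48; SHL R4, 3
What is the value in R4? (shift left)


Register state trace:
  MOV R4, 48  → R4 = 48
  SHL R4, 3  → R4 = 48 << 3 = 48 * 2^3 = 384
Final: R4 = 384

384


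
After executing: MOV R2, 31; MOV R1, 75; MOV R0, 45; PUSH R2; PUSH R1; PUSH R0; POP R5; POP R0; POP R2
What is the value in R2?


Stack trace (top is rightmost):
  MOV R2, 31  → R2 = 31
  MOV R1, 75  → R1 = 75
  MOV R0, 45  → R0 = 45
  PUSH R2  → stack: [31]
  PUSH R1  → stack: [31, 75]
  PUSH R0  → stack: [31, 75, 45]
  POP R5  → R5 = 45, stack: [31, 75]
  POP R0  → R0 = 75, stack: [31]
  POP R2  → R2 = 31, stack: []
Final: R2 = 31

31


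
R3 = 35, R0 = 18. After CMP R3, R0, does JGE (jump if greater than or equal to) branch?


Trace:
  R3 = 35, R0 = 18
  CMP R3, R0  → compares 35 vs 18
  JGE checks: is 35 greater than or equal to 18?
  35 > 18, so condition is true
Branch taken: Yes

Yes


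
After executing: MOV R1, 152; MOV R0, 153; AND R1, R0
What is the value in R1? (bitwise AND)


Register state trace:
  MOV R1, 152  → R1 = 152 (0b10011000)
  MOV R0, 153  → R0 = 153 (0b10011001)
  AND R1, R0  → R1 = 152 AND 153 = 152 (0b10011000)
Final: R1 = 152

152


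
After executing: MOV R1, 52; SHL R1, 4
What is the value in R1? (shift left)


Register state trace:
  MOV R1, 52  → R1 = 52
  SHL R1, 4  → R1 = 52 << 4 = 52 * 2^4 = 832
Final: R1 = 832

832


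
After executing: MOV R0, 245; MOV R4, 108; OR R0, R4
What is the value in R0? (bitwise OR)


Register state trace:
  MOV R0, 245  → R0 = 245 (0b11110101)
  MOV R4, 108  → R4 = 108 (0b01101100)
  OR R0, R4   → R0 = 245 OR 108 = 253 (0b11111101)
Final: R0 = 253

253


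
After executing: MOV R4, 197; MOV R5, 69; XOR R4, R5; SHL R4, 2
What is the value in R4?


Register state trace:
  MOV R4, 197  → R4 = 197 (0b11000101)
  MOV R5, 69  → R5 = 69 (0b01000101)
  XOR R4, R5  → R4 = 197 XOR 69 = 128 (0b10000000)
  SHL R4, 2  → R4 = 128 << 2 = 512
Final: R4 = 512

512


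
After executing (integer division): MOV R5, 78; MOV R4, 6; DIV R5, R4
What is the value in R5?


Register state trace:
  MOV R5, 78  → R5 = 78
  MOV R4, 6  → R4 = 6
  DIV R5, R4  → R5 = 78 // 6 = 13
Final: R5 = 13

13


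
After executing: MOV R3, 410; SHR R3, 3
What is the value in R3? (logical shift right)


Register state trace:
  MOV R3, 410  → R3 = 410
  SHR R3, 3  → R3 = 410 >> 3 = 410 // 2^3 = 51
Final: R3 = 51

51


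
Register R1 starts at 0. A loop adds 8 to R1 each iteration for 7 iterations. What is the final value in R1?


Starting value: R1 = 0
  Iter 1: R1 = 0 + 8 = 8
  Iter 2: R1 = 8 + 8 = 16
  Iter 3: R1 = 16 + 8 = 24
  Iter 4: R1 = 24 + 8 = 32
  Iter 5: R1 = 32 + 8 = 40
  Iter 6: R1 = 40 + 8 = 48
  Iter 7: R1 = 48 + 8 = 56
Final: R1 = 56

56


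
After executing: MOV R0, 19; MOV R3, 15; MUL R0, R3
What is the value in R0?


Register state trace:
  MOV R0, 19  → R0 = 19
  MOV R3, 15  → R3 = 15
  MUL R0, R3  → R0 = 19 * 15 = 285
Final: R0 = 285

285


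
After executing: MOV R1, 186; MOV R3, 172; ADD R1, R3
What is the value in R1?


Register state trace:
  MOV R1, 186  → R1 = 186
  MOV R3, 172  → R3 = 172
  ADD R1, R3  → R1 = 186 + 172 = 358
Final: R1 = 358

358


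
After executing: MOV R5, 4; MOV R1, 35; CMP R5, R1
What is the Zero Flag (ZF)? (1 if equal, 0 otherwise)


Register state trace:
  MOV R5, 4  → R5 = 4
  MOV R1, 35  → R1 = 35
  CMP R5, R1  → computes 4 - 35 = -31
  Result is nonzero, so values are not equal
ZF = 0

0


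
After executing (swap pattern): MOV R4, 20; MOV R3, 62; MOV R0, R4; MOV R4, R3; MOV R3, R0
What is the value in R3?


Register state trace (swap pattern):
  MOV R4, 20  → R4 = 20
  MOV R3, 62  → R3 = 62
  MOV R0, R4  → R0 = 20  (save R4)
  MOV R4, R3  → R4 = 62  (R4 gets R3's value)
  MOV R3, R0  → R3 = 20  (R3 gets saved value)
Final: R3 = 20

20


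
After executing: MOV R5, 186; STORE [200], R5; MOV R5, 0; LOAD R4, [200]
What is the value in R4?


Register and memory trace:
  MOV R5, 186  → R5 = 186
  STORE [200], R5  → mem[200] = 186
  MOV R5, 0  → R5 = 0
  LOAD R4, [200]  → R4 = mem[200] = 186
Final: R4 = 186

186


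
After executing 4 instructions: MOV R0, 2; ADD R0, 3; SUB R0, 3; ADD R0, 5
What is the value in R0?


Register state trace:
  MOV R0, 2  → R0 = 2
  ADD R0, 3  → R0 = 2 + 3 = 5
  SUB R0, 3  → R0 = 5 - 3 = 2
  ADD R0, 5  → R0 = 2 + 5 = 7
Final: R0 = 7

7


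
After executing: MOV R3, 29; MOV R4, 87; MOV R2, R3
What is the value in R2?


Register state trace:
  MOV R3, 29  → R3 = 29
  MOV R4, 87  → R4 = 87
  MOV R2, R3  → R2 = 29
Final: R2 = 29

29


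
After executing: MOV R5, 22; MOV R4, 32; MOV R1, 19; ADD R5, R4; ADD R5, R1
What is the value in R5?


Register state trace:
  MOV R5, 22  → R5 = 22
  MOV R4, 32  → R4 = 32
  MOV R1, 19  → R1 = 19
  ADD R5, R4  → R5 = 22 + 32 = 54
  ADD R5, R1  → R5 = 54 + 19 = 73
Final: R5 = 73

73


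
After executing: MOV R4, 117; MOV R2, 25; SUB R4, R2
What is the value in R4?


Register state trace:
  MOV R4, 117  → R4 = 117
  MOV R2, 25  → R2 = 25
  SUB R4, R2  → R4 = 117 - 25 = 92
Final: R4 = 92

92


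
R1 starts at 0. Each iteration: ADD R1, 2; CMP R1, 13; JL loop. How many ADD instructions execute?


Loop trace (R1 starts at 0, target 13, step 2):
  ADD #1: R1 = 0 + 2 = 2  → 2 < 13, loop
  ADD #2: R1 = 2 + 2 = 4  → 4 < 13, loop
  ADD #3: R1 = 4 + 2 = 6  → 6 < 13, loop
  ADD #4: R1 = 6 + 2 = 8  → 8 < 13, loop
  ADD #5: R1 = 8 + 2 = 10  → 10 < 13, loop
  ADD #6: R1 = 10 + 2 = 12  → 12 < 13, loop
  ADD #7: R1 = 12 + 2 = 14  → 14 >= 13, exit
Total ADD instructions: 7

7


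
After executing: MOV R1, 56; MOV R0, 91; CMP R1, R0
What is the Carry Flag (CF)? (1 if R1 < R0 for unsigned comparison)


Register state trace:
  MOV R1, 56  → R1 = 56
  MOV R0, 91  → R0 = 91
  CMP R1, R0  → unsigned 56 - 91: borrow occurs
  56 < 91, so CF = 1
CF = 1

1


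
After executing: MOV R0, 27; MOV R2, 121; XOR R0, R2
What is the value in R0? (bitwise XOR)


Register state trace:
  MOV R0, 27  → R0 = 27 (0b00011011)
  MOV R2, 121  → R2 = 121 (0b01111001)
  XOR R0, R2  → R0 = 27 XOR 121 = 98 (0b01100010)
Final: R0 = 98

98


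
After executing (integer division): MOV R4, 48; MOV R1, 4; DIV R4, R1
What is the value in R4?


Register state trace:
  MOV R4, 48  → R4 = 48
  MOV R1, 4  → R1 = 4
  DIV R4, R1  → R4 = 48 // 4 = 12
Final: R4 = 12

12


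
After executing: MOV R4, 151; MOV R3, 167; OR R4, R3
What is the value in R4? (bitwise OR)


Register state trace:
  MOV R4, 151  → R4 = 151 (0b10010111)
  MOV R3, 167  → R3 = 167 (0b10100111)
  OR R4, R3   → R4 = 151 OR 167 = 183 (0b10110111)
Final: R4 = 183

183


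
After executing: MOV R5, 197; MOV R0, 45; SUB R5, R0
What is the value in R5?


Register state trace:
  MOV R5, 197  → R5 = 197
  MOV R0, 45  → R0 = 45
  SUB R5, R0  → R5 = 197 - 45 = 152
Final: R5 = 152

152


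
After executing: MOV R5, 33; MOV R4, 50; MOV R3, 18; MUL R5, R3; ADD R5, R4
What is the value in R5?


Register state trace:
  MOV R5, 33  → R5 = 33
  MOV R4, 50  → R4 = 50
  MOV R3, 18  → R3 = 18
  MUL R5, R3  → R5 = 33 * 18 = 594
  ADD R5, R4  → R5 = 594 + 50 = 644
Final: R5 = 644

644


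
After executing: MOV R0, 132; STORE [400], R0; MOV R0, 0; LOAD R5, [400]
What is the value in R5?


Register and memory trace:
  MOV R0, 132  → R0 = 132
  STORE [400], R0  → mem[400] = 132
  MOV R0, 0  → R0 = 0
  LOAD R5, [400]  → R5 = mem[400] = 132
Final: R5 = 132

132


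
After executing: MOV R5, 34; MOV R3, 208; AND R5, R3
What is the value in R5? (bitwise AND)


Register state trace:
  MOV R5, 34  → R5 = 34 (0b00100010)
  MOV R3, 208  → R3 = 208 (0b11010000)
  AND R5, R3  → R5 = 34 AND 208 = 0 (0b00000000)
Final: R5 = 0

0


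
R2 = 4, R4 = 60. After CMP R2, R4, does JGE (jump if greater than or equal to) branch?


Trace:
  R2 = 4, R4 = 60
  CMP R2, R4  → compares 4 vs 60
  JGE checks: is 4 greater than or equal to 60?
  4 < 60, so condition is false
Branch taken: No

No


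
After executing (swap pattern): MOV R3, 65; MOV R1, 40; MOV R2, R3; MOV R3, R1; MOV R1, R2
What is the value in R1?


Register state trace (swap pattern):
  MOV R3, 65  → R3 = 65
  MOV R1, 40  → R1 = 40
  MOV R2, R3  → R2 = 65  (save R3)
  MOV R3, R1  → R3 = 40  (R3 gets R1's value)
  MOV R1, R2  → R1 = 65  (R1 gets saved value)
Final: R1 = 65

65


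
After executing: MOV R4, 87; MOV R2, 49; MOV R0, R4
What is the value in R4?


Register state trace:
  MOV R4, 87  → R4 = 87
  MOV R2, 49  → R2 = 49
  MOV R0, R4  → R0 = 87
Final: R4 = 87

87


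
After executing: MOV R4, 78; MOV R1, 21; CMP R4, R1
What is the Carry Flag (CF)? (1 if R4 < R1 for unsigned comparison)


Register state trace:
  MOV R4, 78  → R4 = 78
  MOV R1, 21  → R1 = 21
  CMP R4, R1  → unsigned 78 - 21: no borrow
  78 >= 21, so CF = 0
CF = 0

0


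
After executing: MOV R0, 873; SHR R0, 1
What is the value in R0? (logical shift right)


Register state trace:
  MOV R0, 873  → R0 = 873
  SHR R0, 1  → R0 = 873 >> 1 = 873 // 2^1 = 436
Final: R0 = 436

436


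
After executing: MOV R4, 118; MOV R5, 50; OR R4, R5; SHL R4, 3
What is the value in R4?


Register state trace:
  MOV R4, 118  → R4 = 118 (0b01110110)
  MOV R5, 50  → R5 = 50 (0b00110010)
  OR R4, R5  → R4 = 118 OR 50 = 118 (0b01110110)
  SHL R4, 3  → R4 = 118 << 3 = 944
Final: R4 = 944

944


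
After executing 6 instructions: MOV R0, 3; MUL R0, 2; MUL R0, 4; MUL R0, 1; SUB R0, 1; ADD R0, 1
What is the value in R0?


Register state trace:
  MOV R0, 3  → R0 = 3
  MUL R0, 2  → R0 = 3 * 2 = 6
  MUL R0, 4  → R0 = 6 * 4 = 24
  MUL R0, 1  → R0 = 24 * 1 = 24
  SUB R0, 1  → R0 = 24 - 1 = 23
  ADD R0, 1  → R0 = 23 + 1 = 24
Final: R0 = 24

24


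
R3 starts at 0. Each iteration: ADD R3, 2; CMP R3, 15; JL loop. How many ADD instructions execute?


Loop trace (R3 starts at 0, target 15, step 2):
  ADD #1: R3 = 0 + 2 = 2  → 2 < 15, loop
  ADD #2: R3 = 2 + 2 = 4  → 4 < 15, loop
  ADD #3: R3 = 4 + 2 = 6  → 6 < 15, loop
  ADD #4: R3 = 6 + 2 = 8  → 8 < 15, loop
  ADD #5: R3 = 8 + 2 = 10  → 10 < 15, loop
  ADD #6: R3 = 10 + 2 = 12  → 12 < 15, loop
  ADD #7: R3 = 12 + 2 = 14  → 14 < 15, loop
  ADD #8: R3 = 14 + 2 = 16  → 16 >= 15, exit
Total ADD instructions: 8

8


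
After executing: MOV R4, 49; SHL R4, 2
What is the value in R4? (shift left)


Register state trace:
  MOV R4, 49  → R4 = 49
  SHL R4, 2  → R4 = 49 << 2 = 49 * 2^2 = 196
Final: R4 = 196

196


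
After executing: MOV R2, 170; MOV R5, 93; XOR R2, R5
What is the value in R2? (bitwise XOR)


Register state trace:
  MOV R2, 170  → R2 = 170 (0b10101010)
  MOV R5, 93  → R5 = 93 (0b01011101)
  XOR R2, R5  → R2 = 170 XOR 93 = 247 (0b11110111)
Final: R2 = 247

247


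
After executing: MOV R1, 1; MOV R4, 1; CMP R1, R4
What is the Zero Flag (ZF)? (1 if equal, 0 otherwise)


Register state trace:
  MOV R1, 1  → R1 = 1
  MOV R4, 1  → R4 = 1
  CMP R1, R4  → computes 1 - 1 = 0
  Result is zero, so values are equal
ZF = 1

1


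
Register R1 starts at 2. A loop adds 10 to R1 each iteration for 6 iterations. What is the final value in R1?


Starting value: R1 = 2
  Iter 1: R1 = 2 + 10 = 12
  Iter 2: R1 = 12 + 10 = 22
  Iter 3: R1 = 22 + 10 = 32
  Iter 4: R1 = 32 + 10 = 42
  Iter 5: R1 = 42 + 10 = 52
  Iter 6: R1 = 52 + 10 = 62
Final: R1 = 62

62


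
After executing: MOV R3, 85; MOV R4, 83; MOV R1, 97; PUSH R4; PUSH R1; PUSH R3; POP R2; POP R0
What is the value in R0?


Stack trace (top is rightmost):
  MOV R3, 85  → R3 = 85
  MOV R4, 83  → R4 = 83
  MOV R1, 97  → R1 = 97
  PUSH R4  → stack: [83]
  PUSH R1  → stack: [83, 97]
  PUSH R3  → stack: [83, 97, 85]
  POP R2  → R2 = 85, stack: [83, 97]
  POP R0  → R0 = 97, stack: [83]
Final: R0 = 97

97


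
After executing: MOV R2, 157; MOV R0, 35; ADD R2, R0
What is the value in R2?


Register state trace:
  MOV R2, 157  → R2 = 157
  MOV R0, 35  → R0 = 35
  ADD R2, R0  → R2 = 157 + 35 = 192
Final: R2 = 192

192


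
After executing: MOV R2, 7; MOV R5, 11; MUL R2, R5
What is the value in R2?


Register state trace:
  MOV R2, 7  → R2 = 7
  MOV R5, 11  → R5 = 11
  MUL R2, R5  → R2 = 7 * 11 = 77
Final: R2 = 77

77


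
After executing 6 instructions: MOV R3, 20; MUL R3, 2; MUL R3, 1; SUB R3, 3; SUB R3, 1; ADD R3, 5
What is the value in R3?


Register state trace:
  MOV R3, 20  → R3 = 20
  MUL R3, 2  → R3 = 20 * 2 = 40
  MUL R3, 1  → R3 = 40 * 1 = 40
  SUB R3, 3  → R3 = 40 - 3 = 37
  SUB R3, 1  → R3 = 37 - 1 = 36
  ADD R3, 5  → R3 = 36 + 5 = 41
Final: R3 = 41

41


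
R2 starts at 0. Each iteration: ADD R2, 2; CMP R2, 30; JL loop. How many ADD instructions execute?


Loop trace (R2 starts at 0, target 30, step 2):
  ADD #1: R2 = 0 + 2 = 2  → 2 < 30, loop
  ADD #2: R2 = 2 + 2 = 4  → 4 < 30, loop
  ADD #3: R2 = 4 + 2 = 6  → 6 < 30, loop
  ADD #4: R2 = 6 + 2 = 8  → 8 < 30, loop
  ADD #5: R2 = 8 + 2 = 10  → 10 < 30, loop
  ADD #6: R2 = 10 + 2 = 12  → 12 < 30, loop
  ADD #7: R2 = 12 + 2 = 14  → 14 < 30, loop
  ADD #8: R2 = 14 + 2 = 16  → 16 < 30, loop
  ADD #9: R2 = 16 + 2 = 18  → 18 < 30, loop
  ADD #10: R2 = 18 + 2 = 20  → 20 < 30, loop
  ADD #11: R2 = 20 + 2 = 22  → 22 < 30, loop
  ADD #12: R2 = 22 + 2 = 24  → 24 < 30, loop
  ADD #13: R2 = 24 + 2 = 26  → 26 < 30, loop
  ADD #14: R2 = 26 + 2 = 28  → 28 < 30, loop
  ADD #15: R2 = 28 + 2 = 30  → 30 >= 30, exit
Total ADD instructions: 15

15


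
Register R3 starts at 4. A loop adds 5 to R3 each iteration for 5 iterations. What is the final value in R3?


Starting value: R3 = 4
  Iter 1: R3 = 4 + 5 = 9
  Iter 2: R3 = 9 + 5 = 14
  Iter 3: R3 = 14 + 5 = 19
  Iter 4: R3 = 19 + 5 = 24
  Iter 5: R3 = 24 + 5 = 29
Final: R3 = 29

29


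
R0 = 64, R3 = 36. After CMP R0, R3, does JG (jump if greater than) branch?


Trace:
  R0 = 64, R3 = 36
  CMP R0, R3  → compares 64 vs 36
  JG checks: is 64 greater than 36?
  64 > 36, so condition is true
Branch taken: Yes

Yes


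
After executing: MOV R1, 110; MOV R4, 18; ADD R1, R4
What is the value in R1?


Register state trace:
  MOV R1, 110  → R1 = 110
  MOV R4, 18  → R4 = 18
  ADD R1, R4  → R1 = 110 + 18 = 128
Final: R1 = 128

128


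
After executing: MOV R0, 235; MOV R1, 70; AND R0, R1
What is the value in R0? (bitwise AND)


Register state trace:
  MOV R0, 235  → R0 = 235 (0b11101011)
  MOV R1, 70  → R1 = 70 (0b01000110)
  AND R0, R1  → R0 = 235 AND 70 = 66 (0b01000010)
Final: R0 = 66

66


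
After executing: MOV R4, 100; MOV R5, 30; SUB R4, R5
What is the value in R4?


Register state trace:
  MOV R4, 100  → R4 = 100
  MOV R5, 30  → R5 = 30
  SUB R4, R5  → R4 = 100 - 30 = 70
Final: R4 = 70

70


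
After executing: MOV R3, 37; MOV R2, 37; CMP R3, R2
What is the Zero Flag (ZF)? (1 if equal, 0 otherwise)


Register state trace:
  MOV R3, 37  → R3 = 37
  MOV R2, 37  → R2 = 37
  CMP R3, R2  → computes 37 - 37 = 0
  Result is zero, so values are equal
ZF = 1

1


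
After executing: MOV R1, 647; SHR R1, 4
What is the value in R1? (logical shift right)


Register state trace:
  MOV R1, 647  → R1 = 647
  SHR R1, 4  → R1 = 647 >> 4 = 647 // 2^4 = 40
Final: R1 = 40

40


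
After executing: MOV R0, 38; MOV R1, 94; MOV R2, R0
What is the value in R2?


Register state trace:
  MOV R0, 38  → R0 = 38
  MOV R1, 94  → R1 = 94
  MOV R2, R0  → R2 = 38
Final: R2 = 38

38


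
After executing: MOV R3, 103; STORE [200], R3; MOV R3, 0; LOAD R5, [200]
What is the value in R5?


Register and memory trace:
  MOV R3, 103  → R3 = 103
  STORE [200], R3  → mem[200] = 103
  MOV R3, 0  → R3 = 0
  LOAD R5, [200]  → R5 = mem[200] = 103
Final: R5 = 103

103


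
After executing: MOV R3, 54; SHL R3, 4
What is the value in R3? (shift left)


Register state trace:
  MOV R3, 54  → R3 = 54
  SHL R3, 4  → R3 = 54 << 4 = 54 * 2^4 = 864
Final: R3 = 864

864


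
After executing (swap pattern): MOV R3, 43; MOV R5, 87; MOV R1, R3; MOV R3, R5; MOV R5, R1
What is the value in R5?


Register state trace (swap pattern):
  MOV R3, 43  → R3 = 43
  MOV R5, 87  → R5 = 87
  MOV R1, R3  → R1 = 43  (save R3)
  MOV R3, R5  → R3 = 87  (R3 gets R5's value)
  MOV R5, R1  → R5 = 43  (R5 gets saved value)
Final: R5 = 43

43


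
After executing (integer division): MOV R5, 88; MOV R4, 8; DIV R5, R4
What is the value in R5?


Register state trace:
  MOV R5, 88  → R5 = 88
  MOV R4, 8  → R4 = 8
  DIV R5, R4  → R5 = 88 // 8 = 11
Final: R5 = 11

11


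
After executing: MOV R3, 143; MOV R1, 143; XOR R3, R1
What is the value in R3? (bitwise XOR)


Register state trace:
  MOV R3, 143  → R3 = 143 (0b10001111)
  MOV R1, 143  → R1 = 143 (0b10001111)
  XOR R3, R1  → R3 = 143 XOR 143 = 0 (0b00000000)
Final: R3 = 0

0


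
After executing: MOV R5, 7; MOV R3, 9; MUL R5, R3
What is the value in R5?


Register state trace:
  MOV R5, 7  → R5 = 7
  MOV R3, 9  → R3 = 9
  MUL R5, R3  → R5 = 7 * 9 = 63
Final: R5 = 63

63


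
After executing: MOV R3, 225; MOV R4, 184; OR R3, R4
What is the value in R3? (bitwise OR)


Register state trace:
  MOV R3, 225  → R3 = 225 (0b11100001)
  MOV R4, 184  → R4 = 184 (0b10111000)
  OR R3, R4   → R3 = 225 OR 184 = 249 (0b11111001)
Final: R3 = 249

249


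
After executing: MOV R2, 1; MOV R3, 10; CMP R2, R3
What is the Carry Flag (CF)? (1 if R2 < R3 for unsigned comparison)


Register state trace:
  MOV R2, 1  → R2 = 1
  MOV R3, 10  → R3 = 10
  CMP R2, R3  → unsigned 1 - 10: borrow occurs
  1 < 10, so CF = 1
CF = 1

1


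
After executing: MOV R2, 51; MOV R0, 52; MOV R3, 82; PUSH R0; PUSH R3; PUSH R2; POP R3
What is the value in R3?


Stack trace (top is rightmost):
  MOV R2, 51  → R2 = 51
  MOV R0, 52  → R0 = 52
  MOV R3, 82  → R3 = 82
  PUSH R0  → stack: [52]
  PUSH R3  → stack: [52, 82]
  PUSH R2  → stack: [52, 82, 51]
  POP R3  → R3 = 51, stack: [52, 82]
Final: R3 = 51

51


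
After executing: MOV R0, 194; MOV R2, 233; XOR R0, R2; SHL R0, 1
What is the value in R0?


Register state trace:
  MOV R0, 194  → R0 = 194 (0b11000010)
  MOV R2, 233  → R2 = 233 (0b11101001)
  XOR R0, R2  → R0 = 194 XOR 233 = 43 (0b00101011)
  SHL R0, 1  → R0 = 43 << 1 = 86
Final: R0 = 86

86


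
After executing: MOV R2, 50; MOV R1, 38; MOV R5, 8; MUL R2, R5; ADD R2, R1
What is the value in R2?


Register state trace:
  MOV R2, 50  → R2 = 50
  MOV R1, 38  → R1 = 38
  MOV R5, 8  → R5 = 8
  MUL R2, R5  → R2 = 50 * 8 = 400
  ADD R2, R1  → R2 = 400 + 38 = 438
Final: R2 = 438

438


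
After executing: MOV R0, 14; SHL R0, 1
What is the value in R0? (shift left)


Register state trace:
  MOV R0, 14  → R0 = 14
  SHL R0, 1  → R0 = 14 << 1 = 14 * 2^1 = 28
Final: R0 = 28

28


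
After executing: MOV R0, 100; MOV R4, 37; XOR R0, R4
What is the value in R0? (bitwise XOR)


Register state trace:
  MOV R0, 100  → R0 = 100 (0b01100100)
  MOV R4, 37  → R4 = 37 (0b00100101)
  XOR R0, R4  → R0 = 100 XOR 37 = 65 (0b01000001)
Final: R0 = 65

65


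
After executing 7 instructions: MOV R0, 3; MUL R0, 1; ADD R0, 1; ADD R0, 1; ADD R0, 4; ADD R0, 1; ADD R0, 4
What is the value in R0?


Register state trace:
  MOV R0, 3  → R0 = 3
  MUL R0, 1  → R0 = 3 * 1 = 3
  ADD R0, 1  → R0 = 3 + 1 = 4
  ADD R0, 1  → R0 = 4 + 1 = 5
  ADD R0, 4  → R0 = 5 + 4 = 9
  ADD R0, 1  → R0 = 9 + 1 = 10
  ADD R0, 4  → R0 = 10 + 4 = 14
Final: R0 = 14

14


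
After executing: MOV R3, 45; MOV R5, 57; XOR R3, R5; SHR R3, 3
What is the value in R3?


Register state trace:
  MOV R3, 45  → R3 = 45 (0b00101101)
  MOV R5, 57  → R5 = 57 (0b00111001)
  XOR R3, R5  → R3 = 45 XOR 57 = 20 (0b00010100)
  SHR R3, 3  → R3 = 20 >> 3 = 2
Final: R3 = 2

2


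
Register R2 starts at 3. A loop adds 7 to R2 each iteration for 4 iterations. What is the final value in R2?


Starting value: R2 = 3
  Iter 1: R2 = 3 + 7 = 10
  Iter 2: R2 = 10 + 7 = 17
  Iter 3: R2 = 17 + 7 = 24
  Iter 4: R2 = 24 + 7 = 31
Final: R2 = 31

31


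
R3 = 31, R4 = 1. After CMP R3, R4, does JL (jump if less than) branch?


Trace:
  R3 = 31, R4 = 1
  CMP R3, R4  → compares 31 vs 1
  JL checks: is 31 less than 1?
  31 > 1, so condition is false
Branch taken: No

No


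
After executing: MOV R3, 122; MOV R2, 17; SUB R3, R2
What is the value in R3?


Register state trace:
  MOV R3, 122  → R3 = 122
  MOV R2, 17  → R2 = 17
  SUB R3, R2  → R3 = 122 - 17 = 105
Final: R3 = 105

105


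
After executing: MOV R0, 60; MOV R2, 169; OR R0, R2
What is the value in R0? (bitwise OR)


Register state trace:
  MOV R0, 60  → R0 = 60 (0b00111100)
  MOV R2, 169  → R2 = 169 (0b10101001)
  OR R0, R2   → R0 = 60 OR 169 = 189 (0b10111101)
Final: R0 = 189

189


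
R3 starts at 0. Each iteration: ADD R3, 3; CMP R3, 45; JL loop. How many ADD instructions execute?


Loop trace (R3 starts at 0, target 45, step 3):
  ADD #1: R3 = 0 + 3 = 3  → 3 < 45, loop
  ADD #2: R3 = 3 + 3 = 6  → 6 < 45, loop
  ADD #3: R3 = 6 + 3 = 9  → 9 < 45, loop
  ADD #4: R3 = 9 + 3 = 12  → 12 < 45, loop
  ADD #5: R3 = 12 + 3 = 15  → 15 < 45, loop
  ADD #6: R3 = 15 + 3 = 18  → 18 < 45, loop
  ADD #7: R3 = 18 + 3 = 21  → 21 < 45, loop
  ADD #8: R3 = 21 + 3 = 24  → 24 < 45, loop
  ADD #9: R3 = 24 + 3 = 27  → 27 < 45, loop
  ADD #10: R3 = 27 + 3 = 30  → 30 < 45, loop
  ADD #11: R3 = 30 + 3 = 33  → 33 < 45, loop
  ADD #12: R3 = 33 + 3 = 36  → 36 < 45, loop
  ADD #13: R3 = 36 + 3 = 39  → 39 < 45, loop
  ADD #14: R3 = 39 + 3 = 42  → 42 < 45, loop
  ADD #15: R3 = 42 + 3 = 45  → 45 >= 45, exit
Total ADD instructions: 15

15


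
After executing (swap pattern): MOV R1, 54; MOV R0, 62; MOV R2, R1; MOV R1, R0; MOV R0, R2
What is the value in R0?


Register state trace (swap pattern):
  MOV R1, 54  → R1 = 54
  MOV R0, 62  → R0 = 62
  MOV R2, R1  → R2 = 54  (save R1)
  MOV R1, R0  → R1 = 62  (R1 gets R0's value)
  MOV R0, R2  → R0 = 54  (R0 gets saved value)
Final: R0 = 54

54


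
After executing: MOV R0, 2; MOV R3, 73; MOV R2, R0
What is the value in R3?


Register state trace:
  MOV R0, 2  → R0 = 2
  MOV R3, 73  → R3 = 73
  MOV R2, R0  → R2 = 2
Final: R3 = 73

73


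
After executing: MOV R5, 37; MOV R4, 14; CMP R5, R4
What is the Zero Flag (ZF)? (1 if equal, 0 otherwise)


Register state trace:
  MOV R5, 37  → R5 = 37
  MOV R4, 14  → R4 = 14
  CMP R5, R4  → computes 37 - 14 = 23
  Result is nonzero, so values are not equal
ZF = 0

0


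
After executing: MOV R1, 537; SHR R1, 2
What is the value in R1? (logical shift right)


Register state trace:
  MOV R1, 537  → R1 = 537
  SHR R1, 2  → R1 = 537 >> 2 = 537 // 2^2 = 134
Final: R1 = 134

134


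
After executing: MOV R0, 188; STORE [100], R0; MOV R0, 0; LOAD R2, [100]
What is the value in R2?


Register and memory trace:
  MOV R0, 188  → R0 = 188
  STORE [100], R0  → mem[100] = 188
  MOV R0, 0  → R0 = 0
  LOAD R2, [100]  → R2 = mem[100] = 188
Final: R2 = 188

188


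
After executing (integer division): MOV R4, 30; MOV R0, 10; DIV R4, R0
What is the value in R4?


Register state trace:
  MOV R4, 30  → R4 = 30
  MOV R0, 10  → R0 = 10
  DIV R4, R0  → R4 = 30 // 10 = 3
Final: R4 = 3

3


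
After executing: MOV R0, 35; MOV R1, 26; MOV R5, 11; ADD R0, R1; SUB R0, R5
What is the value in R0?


Register state trace:
  MOV R0, 35  → R0 = 35
  MOV R1, 26  → R1 = 26
  MOV R5, 11  → R5 = 11
  ADD R0, R1  → R0 = 35 + 26 = 61
  SUB R0, R5  → R0 = 61 - 11 = 50
Final: R0 = 50

50


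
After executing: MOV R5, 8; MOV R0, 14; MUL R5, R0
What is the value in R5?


Register state trace:
  MOV R5, 8  → R5 = 8
  MOV R0, 14  → R0 = 14
  MUL R5, R0  → R5 = 8 * 14 = 112
Final: R5 = 112

112


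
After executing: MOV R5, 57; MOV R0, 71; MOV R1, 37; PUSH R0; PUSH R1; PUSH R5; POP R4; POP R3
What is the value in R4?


Stack trace (top is rightmost):
  MOV R5, 57  → R5 = 57
  MOV R0, 71  → R0 = 71
  MOV R1, 37  → R1 = 37
  PUSH R0  → stack: [71]
  PUSH R1  → stack: [71, 37]
  PUSH R5  → stack: [71, 37, 57]
  POP R4  → R4 = 57, stack: [71, 37]
  POP R3  → R3 = 37, stack: [71]
Final: R4 = 57

57


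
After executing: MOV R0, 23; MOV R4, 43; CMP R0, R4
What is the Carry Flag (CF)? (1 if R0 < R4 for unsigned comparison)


Register state trace:
  MOV R0, 23  → R0 = 23
  MOV R4, 43  → R4 = 43
  CMP R0, R4  → unsigned 23 - 43: borrow occurs
  23 < 43, so CF = 1
CF = 1

1


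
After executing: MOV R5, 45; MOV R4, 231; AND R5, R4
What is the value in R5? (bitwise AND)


Register state trace:
  MOV R5, 45  → R5 = 45 (0b00101101)
  MOV R4, 231  → R4 = 231 (0b11100111)
  AND R5, R4  → R5 = 45 AND 231 = 37 (0b00100101)
Final: R5 = 37

37


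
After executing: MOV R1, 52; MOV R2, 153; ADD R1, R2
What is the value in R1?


Register state trace:
  MOV R1, 52  → R1 = 52
  MOV R2, 153  → R2 = 153
  ADD R1, R2  → R1 = 52 + 153 = 205
Final: R1 = 205

205


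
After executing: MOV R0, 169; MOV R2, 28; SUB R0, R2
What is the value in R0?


Register state trace:
  MOV R0, 169  → R0 = 169
  MOV R2, 28  → R2 = 28
  SUB R0, R2  → R0 = 169 - 28 = 141
Final: R0 = 141

141


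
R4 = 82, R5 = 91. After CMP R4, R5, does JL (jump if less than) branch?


Trace:
  R4 = 82, R5 = 91
  CMP R4, R5  → compares 82 vs 91
  JL checks: is 82 less than 91?
  82 < 91, so condition is true
Branch taken: Yes

Yes


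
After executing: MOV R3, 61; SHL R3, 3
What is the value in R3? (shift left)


Register state trace:
  MOV R3, 61  → R3 = 61
  SHL R3, 3  → R3 = 61 << 3 = 61 * 2^3 = 488
Final: R3 = 488

488


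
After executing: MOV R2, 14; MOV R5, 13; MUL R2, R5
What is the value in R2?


Register state trace:
  MOV R2, 14  → R2 = 14
  MOV R5, 13  → R5 = 13
  MUL R2, R5  → R2 = 14 * 13 = 182
Final: R2 = 182

182


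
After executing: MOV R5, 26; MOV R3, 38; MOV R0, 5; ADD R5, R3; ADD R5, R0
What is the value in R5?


Register state trace:
  MOV R5, 26  → R5 = 26
  MOV R3, 38  → R3 = 38
  MOV R0, 5  → R0 = 5
  ADD R5, R3  → R5 = 26 + 38 = 64
  ADD R5, R0  → R5 = 64 + 5 = 69
Final: R5 = 69

69


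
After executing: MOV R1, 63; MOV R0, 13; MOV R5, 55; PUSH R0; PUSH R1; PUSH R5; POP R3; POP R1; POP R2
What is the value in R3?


Stack trace (top is rightmost):
  MOV R1, 63  → R1 = 63
  MOV R0, 13  → R0 = 13
  MOV R5, 55  → R5 = 55
  PUSH R0  → stack: [13]
  PUSH R1  → stack: [13, 63]
  PUSH R5  → stack: [13, 63, 55]
  POP R3  → R3 = 55, stack: [13, 63]
  POP R1  → R1 = 63, stack: [13]
  POP R2  → R2 = 13, stack: []
Final: R3 = 55

55


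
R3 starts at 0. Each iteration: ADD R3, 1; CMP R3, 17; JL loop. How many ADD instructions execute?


Loop trace (R3 starts at 0, target 17, step 1):
  ADD #1: R3 = 0 + 1 = 1  → 1 < 17, loop
  ADD #2: R3 = 1 + 1 = 2  → 2 < 17, loop
  ADD #3: R3 = 2 + 1 = 3  → 3 < 17, loop
  ADD #4: R3 = 3 + 1 = 4  → 4 < 17, loop
  ADD #5: R3 = 4 + 1 = 5  → 5 < 17, loop
  ADD #6: R3 = 5 + 1 = 6  → 6 < 17, loop
  ADD #7: R3 = 6 + 1 = 7  → 7 < 17, loop
  ADD #8: R3 = 7 + 1 = 8  → 8 < 17, loop
  ADD #9: R3 = 8 + 1 = 9  → 9 < 17, loop
  ADD #10: R3 = 9 + 1 = 10  → 10 < 17, loop
  ADD #11: R3 = 10 + 1 = 11  → 11 < 17, loop
  ADD #12: R3 = 11 + 1 = 12  → 12 < 17, loop
  ADD #13: R3 = 12 + 1 = 13  → 13 < 17, loop
  ADD #14: R3 = 13 + 1 = 14  → 14 < 17, loop
  ADD #15: R3 = 14 + 1 = 15  → 15 < 17, loop
  ADD #16: R3 = 15 + 1 = 16  → 16 < 17, loop
  ADD #17: R3 = 16 + 1 = 17  → 17 >= 17, exit
Total ADD instructions: 17

17


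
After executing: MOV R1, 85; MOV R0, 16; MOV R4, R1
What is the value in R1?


Register state trace:
  MOV R1, 85  → R1 = 85
  MOV R0, 16  → R0 = 16
  MOV R4, R1  → R4 = 85
Final: R1 = 85

85


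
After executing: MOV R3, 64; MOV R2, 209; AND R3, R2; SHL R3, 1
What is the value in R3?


Register state trace:
  MOV R3, 64  → R3 = 64 (0b01000000)
  MOV R2, 209  → R2 = 209 (0b11010001)
  AND R3, R2  → R3 = 64 AND 209 = 64 (0b01000000)
  SHL R3, 1  → R3 = 64 << 1 = 128
Final: R3 = 128

128


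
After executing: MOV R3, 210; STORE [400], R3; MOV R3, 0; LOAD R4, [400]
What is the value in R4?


Register and memory trace:
  MOV R3, 210  → R3 = 210
  STORE [400], R3  → mem[400] = 210
  MOV R3, 0  → R3 = 0
  LOAD R4, [400]  → R4 = mem[400] = 210
Final: R4 = 210

210


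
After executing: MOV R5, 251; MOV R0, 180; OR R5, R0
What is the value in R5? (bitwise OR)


Register state trace:
  MOV R5, 251  → R5 = 251 (0b11111011)
  MOV R0, 180  → R0 = 180 (0b10110100)
  OR R5, R0   → R5 = 251 OR 180 = 255 (0b11111111)
Final: R5 = 255

255


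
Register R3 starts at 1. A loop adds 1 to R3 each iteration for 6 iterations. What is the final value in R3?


Starting value: R3 = 1
  Iter 1: R3 = 1 + 1 = 2
  Iter 2: R3 = 2 + 1 = 3
  Iter 3: R3 = 3 + 1 = 4
  Iter 4: R3 = 4 + 1 = 5
  Iter 5: R3 = 5 + 1 = 6
  Iter 6: R3 = 6 + 1 = 7
Final: R3 = 7

7


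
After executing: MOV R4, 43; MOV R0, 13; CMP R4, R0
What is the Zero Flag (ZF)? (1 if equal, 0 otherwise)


Register state trace:
  MOV R4, 43  → R4 = 43
  MOV R0, 13  → R0 = 13
  CMP R4, R0  → computes 43 - 13 = 30
  Result is nonzero, so values are not equal
ZF = 0

0


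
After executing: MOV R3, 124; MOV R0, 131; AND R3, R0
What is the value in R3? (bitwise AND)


Register state trace:
  MOV R3, 124  → R3 = 124 (0b01111100)
  MOV R0, 131  → R0 = 131 (0b10000011)
  AND R3, R0  → R3 = 124 AND 131 = 0 (0b00000000)
Final: R3 = 0

0


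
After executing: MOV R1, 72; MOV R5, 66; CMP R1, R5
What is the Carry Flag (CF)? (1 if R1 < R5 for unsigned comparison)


Register state trace:
  MOV R1, 72  → R1 = 72
  MOV R5, 66  → R5 = 66
  CMP R1, R5  → unsigned 72 - 66: no borrow
  72 >= 66, so CF = 0
CF = 0

0


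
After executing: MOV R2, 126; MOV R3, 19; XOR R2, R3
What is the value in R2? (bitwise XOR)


Register state trace:
  MOV R2, 126  → R2 = 126 (0b01111110)
  MOV R3, 19  → R3 = 19 (0b00010011)
  XOR R2, R3  → R2 = 126 XOR 19 = 109 (0b01101101)
Final: R2 = 109

109


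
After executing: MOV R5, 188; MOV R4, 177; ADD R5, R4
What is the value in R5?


Register state trace:
  MOV R5, 188  → R5 = 188
  MOV R4, 177  → R4 = 177
  ADD R5, R4  → R5 = 188 + 177 = 365
Final: R5 = 365

365


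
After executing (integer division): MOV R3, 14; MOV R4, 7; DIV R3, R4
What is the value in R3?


Register state trace:
  MOV R3, 14  → R3 = 14
  MOV R4, 7  → R4 = 7
  DIV R3, R4  → R3 = 14 // 7 = 2
Final: R3 = 2

2


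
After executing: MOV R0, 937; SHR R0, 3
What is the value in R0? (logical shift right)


Register state trace:
  MOV R0, 937  → R0 = 937
  SHR R0, 3  → R0 = 937 >> 3 = 937 // 2^3 = 117
Final: R0 = 117

117


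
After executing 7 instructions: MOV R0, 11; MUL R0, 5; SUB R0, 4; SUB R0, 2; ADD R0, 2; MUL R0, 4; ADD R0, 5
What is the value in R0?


Register state trace:
  MOV R0, 11  → R0 = 11
  MUL R0, 5  → R0 = 11 * 5 = 55
  SUB R0, 4  → R0 = 55 - 4 = 51
  SUB R0, 2  → R0 = 51 - 2 = 49
  ADD R0, 2  → R0 = 49 + 2 = 51
  MUL R0, 4  → R0 = 51 * 4 = 204
  ADD R0, 5  → R0 = 204 + 5 = 209
Final: R0 = 209

209


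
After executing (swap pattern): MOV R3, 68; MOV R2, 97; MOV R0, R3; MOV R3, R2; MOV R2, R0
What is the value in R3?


Register state trace (swap pattern):
  MOV R3, 68  → R3 = 68
  MOV R2, 97  → R2 = 97
  MOV R0, R3  → R0 = 68  (save R3)
  MOV R3, R2  → R3 = 97  (R3 gets R2's value)
  MOV R2, R0  → R2 = 68  (R2 gets saved value)
Final: R3 = 97

97


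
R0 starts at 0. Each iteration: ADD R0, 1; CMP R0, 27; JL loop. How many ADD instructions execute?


Loop trace (R0 starts at 0, target 27, step 1):
  ADD #1: R0 = 0 + 1 = 1  → 1 < 27, loop
  ADD #2: R0 = 1 + 1 = 2  → 2 < 27, loop
  ADD #3: R0 = 2 + 1 = 3  → 3 < 27, loop
  ADD #4: R0 = 3 + 1 = 4  → 4 < 27, loop
  ADD #5: R0 = 4 + 1 = 5  → 5 < 27, loop
  ADD #6: R0 = 5 + 1 = 6  → 6 < 27, loop
  ADD #7: R0 = 6 + 1 = 7  → 7 < 27, loop
  ADD #8: R0 = 7 + 1 = 8  → 8 < 27, loop
  ADD #9: R0 = 8 + 1 = 9  → 9 < 27, loop
  ADD #10: R0 = 9 + 1 = 10  → 10 < 27, loop
  ADD #11: R0 = 10 + 1 = 11  → 11 < 27, loop
  ADD #12: R0 = 11 + 1 = 12  → 12 < 27, loop
  ADD #13: R0 = 12 + 1 = 13  → 13 < 27, loop
  ADD #14: R0 = 13 + 1 = 14  → 14 < 27, loop
  ADD #15: R0 = 14 + 1 = 15  → 15 < 27, loop
  ADD #16: R0 = 15 + 1 = 16  → 16 < 27, loop
  ADD #17: R0 = 16 + 1 = 17  → 17 < 27, loop
  ADD #18: R0 = 17 + 1 = 18  → 18 < 27, loop
  ADD #19: R0 = 18 + 1 = 19  → 19 < 27, loop
  ADD #20: R0 = 19 + 1 = 20  → 20 < 27, loop
  ADD #21: R0 = 20 + 1 = 21  → 21 < 27, loop
  ADD #22: R0 = 21 + 1 = 22  → 22 < 27, loop
  ADD #23: R0 = 22 + 1 = 23  → 23 < 27, loop
  ADD #24: R0 = 23 + 1 = 24  → 24 < 27, loop
  ADD #25: R0 = 24 + 1 = 25  → 25 < 27, loop
  ADD #26: R0 = 25 + 1 = 26  → 26 < 27, loop
  ADD #27: R0 = 26 + 1 = 27  → 27 >= 27, exit
Total ADD instructions: 27

27


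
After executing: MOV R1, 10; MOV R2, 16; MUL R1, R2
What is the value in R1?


Register state trace:
  MOV R1, 10  → R1 = 10
  MOV R2, 16  → R2 = 16
  MUL R1, R2  → R1 = 10 * 16 = 160
Final: R1 = 160

160


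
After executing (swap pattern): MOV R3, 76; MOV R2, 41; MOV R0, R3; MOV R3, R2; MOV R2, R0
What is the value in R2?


Register state trace (swap pattern):
  MOV R3, 76  → R3 = 76
  MOV R2, 41  → R2 = 41
  MOV R0, R3  → R0 = 76  (save R3)
  MOV R3, R2  → R3 = 41  (R3 gets R2's value)
  MOV R2, R0  → R2 = 76  (R2 gets saved value)
Final: R2 = 76

76


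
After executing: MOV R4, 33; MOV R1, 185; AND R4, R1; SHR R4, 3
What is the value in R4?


Register state trace:
  MOV R4, 33  → R4 = 33 (0b00100001)
  MOV R1, 185  → R1 = 185 (0b10111001)
  AND R4, R1  → R4 = 33 AND 185 = 33 (0b00100001)
  SHR R4, 3  → R4 = 33 >> 3 = 4
Final: R4 = 4

4


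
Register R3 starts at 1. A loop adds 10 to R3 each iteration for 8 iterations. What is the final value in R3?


Starting value: R3 = 1
  Iter 1: R3 = 1 + 10 = 11
  Iter 2: R3 = 11 + 10 = 21
  Iter 3: R3 = 21 + 10 = 31
  Iter 4: R3 = 31 + 10 = 41
  Iter 5: R3 = 41 + 10 = 51
  Iter 6: R3 = 51 + 10 = 61
  Iter 7: R3 = 61 + 10 = 71
  Iter 8: R3 = 71 + 10 = 81
Final: R3 = 81

81


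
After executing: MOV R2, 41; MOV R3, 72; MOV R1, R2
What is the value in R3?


Register state trace:
  MOV R2, 41  → R2 = 41
  MOV R3, 72  → R3 = 72
  MOV R1, R2  → R1 = 41
Final: R3 = 72

72


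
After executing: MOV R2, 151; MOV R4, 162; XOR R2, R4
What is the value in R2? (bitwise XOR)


Register state trace:
  MOV R2, 151  → R2 = 151 (0b10010111)
  MOV R4, 162  → R4 = 162 (0b10100010)
  XOR R2, R4  → R2 = 151 XOR 162 = 53 (0b00110101)
Final: R2 = 53

53


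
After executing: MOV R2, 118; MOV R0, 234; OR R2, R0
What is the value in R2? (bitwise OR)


Register state trace:
  MOV R2, 118  → R2 = 118 (0b01110110)
  MOV R0, 234  → R0 = 234 (0b11101010)
  OR R2, R0   → R2 = 118 OR 234 = 254 (0b11111110)
Final: R2 = 254

254


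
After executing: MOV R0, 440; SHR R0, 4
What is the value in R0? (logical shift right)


Register state trace:
  MOV R0, 440  → R0 = 440
  SHR R0, 4  → R0 = 440 >> 4 = 440 // 2^4 = 27
Final: R0 = 27

27


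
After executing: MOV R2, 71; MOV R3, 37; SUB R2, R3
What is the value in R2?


Register state trace:
  MOV R2, 71  → R2 = 71
  MOV R3, 37  → R3 = 37
  SUB R2, R3  → R2 = 71 - 37 = 34
Final: R2 = 34

34


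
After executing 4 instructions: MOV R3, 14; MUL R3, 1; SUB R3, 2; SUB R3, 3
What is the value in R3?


Register state trace:
  MOV R3, 14  → R3 = 14
  MUL R3, 1  → R3 = 14 * 1 = 14
  SUB R3, 2  → R3 = 14 - 2 = 12
  SUB R3, 3  → R3 = 12 - 3 = 9
Final: R3 = 9

9


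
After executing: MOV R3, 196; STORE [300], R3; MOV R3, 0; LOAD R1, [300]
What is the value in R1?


Register and memory trace:
  MOV R3, 196  → R3 = 196
  STORE [300], R3  → mem[300] = 196
  MOV R3, 0  → R3 = 0
  LOAD R1, [300]  → R1 = mem[300] = 196
Final: R1 = 196

196


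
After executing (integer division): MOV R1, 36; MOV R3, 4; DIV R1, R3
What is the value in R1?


Register state trace:
  MOV R1, 36  → R1 = 36
  MOV R3, 4  → R3 = 4
  DIV R1, R3  → R1 = 36 // 4 = 9
Final: R1 = 9

9


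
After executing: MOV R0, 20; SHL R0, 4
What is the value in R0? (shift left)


Register state trace:
  MOV R0, 20  → R0 = 20
  SHL R0, 4  → R0 = 20 << 4 = 20 * 2^4 = 320
Final: R0 = 320

320


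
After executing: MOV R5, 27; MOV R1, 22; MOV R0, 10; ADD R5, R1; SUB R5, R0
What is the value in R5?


Register state trace:
  MOV R5, 27  → R5 = 27
  MOV R1, 22  → R1 = 22
  MOV R0, 10  → R0 = 10
  ADD R5, R1  → R5 = 27 + 22 = 49
  SUB R5, R0  → R5 = 49 - 10 = 39
Final: R5 = 39

39


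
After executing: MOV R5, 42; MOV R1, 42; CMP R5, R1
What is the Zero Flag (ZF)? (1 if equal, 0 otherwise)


Register state trace:
  MOV R5, 42  → R5 = 42
  MOV R1, 42  → R1 = 42
  CMP R5, R1  → computes 42 - 42 = 0
  Result is zero, so values are equal
ZF = 1

1


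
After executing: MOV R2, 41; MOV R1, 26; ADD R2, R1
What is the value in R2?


Register state trace:
  MOV R2, 41  → R2 = 41
  MOV R1, 26  → R1 = 26
  ADD R2, R1  → R2 = 41 + 26 = 67
Final: R2 = 67

67


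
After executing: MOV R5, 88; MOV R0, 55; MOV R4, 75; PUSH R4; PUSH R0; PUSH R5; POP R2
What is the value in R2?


Stack trace (top is rightmost):
  MOV R5, 88  → R5 = 88
  MOV R0, 55  → R0 = 55
  MOV R4, 75  → R4 = 75
  PUSH R4  → stack: [75]
  PUSH R0  → stack: [75, 55]
  PUSH R5  → stack: [75, 55, 88]
  POP R2  → R2 = 88, stack: [75, 55]
Final: R2 = 88

88
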